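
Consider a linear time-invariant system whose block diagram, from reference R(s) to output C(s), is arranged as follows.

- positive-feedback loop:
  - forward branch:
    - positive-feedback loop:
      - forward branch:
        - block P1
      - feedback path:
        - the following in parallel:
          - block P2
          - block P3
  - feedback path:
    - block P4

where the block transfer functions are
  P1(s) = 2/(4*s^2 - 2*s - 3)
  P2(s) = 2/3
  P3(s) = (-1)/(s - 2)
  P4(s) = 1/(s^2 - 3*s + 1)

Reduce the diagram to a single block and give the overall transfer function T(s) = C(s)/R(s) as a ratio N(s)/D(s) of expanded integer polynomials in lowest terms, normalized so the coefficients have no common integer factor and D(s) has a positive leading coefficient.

(1) reduce the parallel group P2, P3: (2*s - 7)/(3*s - 6)
(2) reduce the feedback loop with forward P1 and return (P2+P3): (6*s - 12)/(12*s^3 - 30*s^2 - s + 32)
(3) apply the feedback formula to [P1/(1-P1*(P2+P3))], P4, which is the overall transfer function T(s) = C(s)/R(s) in lowest terms

Final answer: (6*s^3 - 30*s^2 + 42*s - 12)/(12*s^5 - 66*s^4 + 101*s^3 + 5*s^2 - 103*s + 44)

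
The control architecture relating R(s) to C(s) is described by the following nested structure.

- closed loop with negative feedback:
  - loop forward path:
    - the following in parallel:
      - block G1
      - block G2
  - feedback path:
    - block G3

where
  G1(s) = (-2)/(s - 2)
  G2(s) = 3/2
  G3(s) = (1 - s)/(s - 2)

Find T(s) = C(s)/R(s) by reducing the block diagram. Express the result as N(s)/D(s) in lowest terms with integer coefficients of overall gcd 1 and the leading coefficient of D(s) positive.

The answer is (-3*s^2 + 16*s - 20)/(s^2 - 5*s + 2).

Reasoning:
Step 1 - add G1, G2 (parallel) = (3*s - 10)/(2*s - 4)
Step 2 - feedback reduction of (G1+G2), G3, giving the overall T(s)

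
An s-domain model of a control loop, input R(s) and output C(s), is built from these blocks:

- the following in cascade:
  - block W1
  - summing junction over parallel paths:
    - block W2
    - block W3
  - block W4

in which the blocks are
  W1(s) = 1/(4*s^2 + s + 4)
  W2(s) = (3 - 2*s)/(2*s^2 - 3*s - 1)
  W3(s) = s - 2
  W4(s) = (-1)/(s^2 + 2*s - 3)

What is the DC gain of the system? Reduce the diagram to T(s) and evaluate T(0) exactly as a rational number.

Step 1: sum the parallel branches W2, W3 -> (2*s^3 - 7*s^2 + 3*s + 5)/(2*s^2 - 3*s - 1)
Step 2: cascade W1, (W2+W3), W4 -> (-2*s^3 + 7*s^2 - 3*s - 5)/(8*s^6 + 6*s^5 - 43*s^4 + 19*s^3 - 33*s^2 + 31*s + 12)
DC gain: substitute s = 0 into T(s) from step 2: T(0) = -5/12.

Hence the answer: -5/12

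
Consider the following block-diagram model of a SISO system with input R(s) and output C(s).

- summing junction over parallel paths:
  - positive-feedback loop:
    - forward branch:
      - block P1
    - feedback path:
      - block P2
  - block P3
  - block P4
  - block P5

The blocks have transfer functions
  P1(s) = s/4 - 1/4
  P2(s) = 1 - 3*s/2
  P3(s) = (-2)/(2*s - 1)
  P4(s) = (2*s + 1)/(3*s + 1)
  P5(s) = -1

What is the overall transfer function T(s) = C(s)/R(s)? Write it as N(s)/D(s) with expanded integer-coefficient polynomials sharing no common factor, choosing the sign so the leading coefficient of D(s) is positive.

The answer is (-6*s^4 + 7*s^3 - 15*s^2 - 40*s - 18)/(18*s^4 - 33*s^3 + 62*s^2 - 5*s - 10).

Reasoning:
(1) apply the feedback formula to P1, P2: (2*s - 2)/(3*s^2 - 5*s + 10)
(2) sum the parallel branches [P1/(1-P1*P2)], P3, P4, P5, giving the overall T(s)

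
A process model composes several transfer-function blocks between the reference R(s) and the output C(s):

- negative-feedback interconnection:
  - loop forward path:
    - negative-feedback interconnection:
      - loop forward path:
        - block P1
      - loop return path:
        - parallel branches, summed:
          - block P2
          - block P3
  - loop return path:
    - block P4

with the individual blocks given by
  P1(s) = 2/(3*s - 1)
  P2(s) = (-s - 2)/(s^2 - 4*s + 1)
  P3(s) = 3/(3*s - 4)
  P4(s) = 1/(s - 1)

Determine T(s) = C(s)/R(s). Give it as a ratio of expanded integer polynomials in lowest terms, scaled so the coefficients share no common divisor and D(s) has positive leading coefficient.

First reduce the diagram to T(s).

[1] combine P2, P3 in parallel: (11 - 14*s)/(3*s^3 - 16*s^2 + 19*s - 4)
[2] collapse the loop (P1 forward, (P2+P3) return): (6*s^3 - 32*s^2 + 38*s - 8)/(9*s^4 - 51*s^3 + 73*s^2 - 59*s + 26)
[3] close the feedback loop around [P1/(1+P1*(P2+P3))], P4; the result is T(s) itself (integer coefficients, no common factor, positive leading denominator coefficient)

Answer: (6*s^4 - 38*s^3 + 70*s^2 - 46*s + 8)/(9*s^5 - 60*s^4 + 130*s^3 - 164*s^2 + 123*s - 34)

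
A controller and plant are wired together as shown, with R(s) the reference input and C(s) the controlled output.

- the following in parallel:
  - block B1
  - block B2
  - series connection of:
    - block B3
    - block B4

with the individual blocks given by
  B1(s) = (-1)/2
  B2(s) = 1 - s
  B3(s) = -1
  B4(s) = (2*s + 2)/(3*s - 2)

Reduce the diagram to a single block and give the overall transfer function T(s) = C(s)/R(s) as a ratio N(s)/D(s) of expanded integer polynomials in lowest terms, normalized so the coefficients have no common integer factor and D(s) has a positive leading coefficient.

Step 1: reduce the series chain B3, B4, giving (-2*s - 2)/(3*s - 2)
Step 2: parallel reduction of B1, B2, (B3*B4), giving the overall T(s)

Final answer: (-6*s^2 + 3*s - 6)/(6*s - 4)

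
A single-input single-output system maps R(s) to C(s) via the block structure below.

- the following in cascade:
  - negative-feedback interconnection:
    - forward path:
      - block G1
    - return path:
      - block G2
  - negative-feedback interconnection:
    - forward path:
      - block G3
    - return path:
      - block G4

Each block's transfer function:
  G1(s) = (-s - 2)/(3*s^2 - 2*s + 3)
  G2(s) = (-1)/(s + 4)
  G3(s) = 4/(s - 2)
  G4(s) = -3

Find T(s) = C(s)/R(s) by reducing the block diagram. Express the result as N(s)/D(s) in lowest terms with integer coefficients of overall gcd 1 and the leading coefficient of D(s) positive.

Reducing step by step:

Step 1. collapse the loop (G1 forward, G2 return): (-s^2 - 6*s - 8)/(3*s^3 + 10*s^2 - 4*s + 14)
Step 2. collapse the loop (G3 forward, G4 return): 4/(s - 14)
Step 3. multiply [G1/(1+G1*G2)], [G3/(1+G3*G4)] (series): this yields T(s), and no further normalization is needed

Answer: (-4*s^2 - 24*s - 32)/(3*s^4 - 32*s^3 - 144*s^2 + 70*s - 196)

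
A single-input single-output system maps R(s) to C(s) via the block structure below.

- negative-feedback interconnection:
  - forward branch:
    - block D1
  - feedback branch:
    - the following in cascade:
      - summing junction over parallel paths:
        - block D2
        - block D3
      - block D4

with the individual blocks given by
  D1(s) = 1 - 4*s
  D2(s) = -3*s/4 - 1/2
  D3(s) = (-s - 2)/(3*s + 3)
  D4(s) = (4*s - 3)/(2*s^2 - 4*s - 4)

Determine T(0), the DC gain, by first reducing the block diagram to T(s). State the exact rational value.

[1] add D2, D3 (parallel); result (-9*s^2 - 19*s - 14)/(12*s + 12)
[2] cascade (D2+D3), D4; result (-36*s^3 - 49*s^2 + s + 42)/(24*s^3 - 24*s^2 - 96*s - 48)
[3] close the feedback loop around D1, ((D2+D3)*D4); result (-96*s^4 + 120*s^3 + 360*s^2 + 96*s - 48)/(144*s^4 + 184*s^3 - 77*s^2 - 263*s - 6)
That last expression is T(s); at s = 0 only the constant terms survive, so T(0) = -48/(-6) = 8.

Final answer: 8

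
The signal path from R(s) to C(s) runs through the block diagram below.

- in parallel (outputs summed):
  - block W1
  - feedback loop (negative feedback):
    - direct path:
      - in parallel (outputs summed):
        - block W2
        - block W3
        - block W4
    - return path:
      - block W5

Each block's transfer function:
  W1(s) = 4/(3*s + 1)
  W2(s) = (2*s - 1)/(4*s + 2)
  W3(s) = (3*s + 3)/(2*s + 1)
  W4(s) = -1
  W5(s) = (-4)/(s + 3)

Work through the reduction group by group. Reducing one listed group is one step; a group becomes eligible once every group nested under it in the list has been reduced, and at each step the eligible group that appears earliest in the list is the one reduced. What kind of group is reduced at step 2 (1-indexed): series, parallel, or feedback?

Answer: feedback

Working:
1. reduce the parallel group W2, W3, W4
2. close the feedback loop around (W2+W3+W4), W5
3. sum the parallel branches W1, [(W2+W3+W4)/(1+(W2+W3+W4)*W5)]
So the answer for step 2 is feedback.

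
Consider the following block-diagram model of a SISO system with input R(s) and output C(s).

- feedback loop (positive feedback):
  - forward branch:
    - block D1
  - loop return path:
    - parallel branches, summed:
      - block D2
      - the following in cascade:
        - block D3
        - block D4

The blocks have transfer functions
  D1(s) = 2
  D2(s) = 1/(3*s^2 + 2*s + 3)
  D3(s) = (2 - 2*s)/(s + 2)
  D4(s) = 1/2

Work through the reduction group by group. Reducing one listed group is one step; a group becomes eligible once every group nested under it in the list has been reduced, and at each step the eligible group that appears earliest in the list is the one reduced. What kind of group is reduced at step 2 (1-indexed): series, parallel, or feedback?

[1] reduce the series chain D3, D4
[2] parallel reduction of D2, (D3*D4)
[3] apply the feedback formula to D1, (D2+(D3*D4))
The group at step 2 is a parallel group.

Therefore the answer is parallel.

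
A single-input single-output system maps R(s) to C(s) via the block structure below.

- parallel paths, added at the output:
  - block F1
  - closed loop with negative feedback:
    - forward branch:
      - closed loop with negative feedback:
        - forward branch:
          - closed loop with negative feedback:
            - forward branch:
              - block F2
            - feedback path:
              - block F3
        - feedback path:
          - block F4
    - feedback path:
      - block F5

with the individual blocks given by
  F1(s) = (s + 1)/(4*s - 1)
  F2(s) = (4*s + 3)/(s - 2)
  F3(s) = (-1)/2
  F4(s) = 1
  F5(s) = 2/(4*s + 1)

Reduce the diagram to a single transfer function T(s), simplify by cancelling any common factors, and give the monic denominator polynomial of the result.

Reducing step by step:

Step 1. feedback reduction of F2, F3 gives (-8*s - 6)/(2*s + 7)
Step 2. reduce the feedback loop with forward [F2/(1+F2*F3)] and return F4 gives (8*s + 6)/(6*s - 1)
Step 3. apply the feedback formula to [[F2/(1+F2*F3)]/(1+[F2/(1+F2*F3)]*F4)], F5 gives (32*s^2 + 32*s + 6)/(24*s^2 + 18*s + 11)
Step 4. reduce the parallel group F1, [[[F2/(1+F2*F3)]/(1+[F2/(1+F2*F3)]*F4)]/(1+[[F2/(1+F2*F3)]/(1+[F2/(1+F2*F3)]*F4)]*F5)] gives (152*s^3 + 138*s^2 + 21*s + 5)/(96*s^3 + 48*s^2 + 26*s - 11)
The result of step 4 is T(s) in lowest terms. Its denominator has leading coefficient 96; dividing the denominator through by 96 makes it monic.

Answer: s^3 + s^2/2 + 13*s/48 - 11/96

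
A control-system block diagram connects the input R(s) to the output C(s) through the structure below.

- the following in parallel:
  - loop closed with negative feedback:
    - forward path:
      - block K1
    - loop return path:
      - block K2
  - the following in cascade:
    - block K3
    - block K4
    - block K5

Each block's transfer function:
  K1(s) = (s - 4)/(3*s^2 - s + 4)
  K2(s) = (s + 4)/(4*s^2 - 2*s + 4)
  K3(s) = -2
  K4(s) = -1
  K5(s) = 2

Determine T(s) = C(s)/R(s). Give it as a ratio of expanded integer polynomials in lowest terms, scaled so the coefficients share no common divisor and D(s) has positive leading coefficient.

Step 1: apply the feedback formula to K1, K2 -> (4*s^3 - 18*s^2 + 12*s - 16)/(12*s^4 - 10*s^3 + 31*s^2 - 12*s)
Step 2: combine K3, K4, K5 in series -> 4
Step 3: reduce the parallel group [K1/(1+K1*K2)], (K3*K4*K5), giving the overall T(s)

Final answer: (48*s^4 - 36*s^3 + 106*s^2 - 36*s - 16)/(12*s^4 - 10*s^3 + 31*s^2 - 12*s)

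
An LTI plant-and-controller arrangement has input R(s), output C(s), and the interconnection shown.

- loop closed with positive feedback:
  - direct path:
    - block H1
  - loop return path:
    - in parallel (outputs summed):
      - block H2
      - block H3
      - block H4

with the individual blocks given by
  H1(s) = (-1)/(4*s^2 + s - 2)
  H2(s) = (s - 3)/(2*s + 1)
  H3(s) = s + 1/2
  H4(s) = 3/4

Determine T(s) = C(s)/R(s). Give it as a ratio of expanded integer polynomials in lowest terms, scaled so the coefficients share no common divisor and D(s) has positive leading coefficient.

Step 1 - sum the parallel branches H2, H3, H4 -> (8*s^2 + 18*s - 7)/(8*s + 4)
Step 2 - close the feedback loop around H1, (H2+H3+H4), giving the overall T(s)

Therefore the answer is (-8*s - 4)/(32*s^3 + 32*s^2 + 6*s - 15).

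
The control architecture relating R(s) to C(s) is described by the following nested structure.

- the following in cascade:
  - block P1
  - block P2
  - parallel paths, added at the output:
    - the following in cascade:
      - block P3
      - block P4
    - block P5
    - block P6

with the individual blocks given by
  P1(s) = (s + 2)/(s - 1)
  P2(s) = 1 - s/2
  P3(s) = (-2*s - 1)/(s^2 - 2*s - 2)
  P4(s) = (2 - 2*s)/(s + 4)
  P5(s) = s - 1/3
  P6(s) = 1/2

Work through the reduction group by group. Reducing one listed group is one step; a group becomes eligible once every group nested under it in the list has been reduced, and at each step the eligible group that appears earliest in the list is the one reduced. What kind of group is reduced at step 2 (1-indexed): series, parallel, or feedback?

Step 1: combine P3, P4 in series
Step 2: add (P3*P4), P5, P6 (parallel)
Step 3: series reduction of P1, P2, ((P3*P4)+P5+P6)
Step 2: parallel.

Hence the answer: parallel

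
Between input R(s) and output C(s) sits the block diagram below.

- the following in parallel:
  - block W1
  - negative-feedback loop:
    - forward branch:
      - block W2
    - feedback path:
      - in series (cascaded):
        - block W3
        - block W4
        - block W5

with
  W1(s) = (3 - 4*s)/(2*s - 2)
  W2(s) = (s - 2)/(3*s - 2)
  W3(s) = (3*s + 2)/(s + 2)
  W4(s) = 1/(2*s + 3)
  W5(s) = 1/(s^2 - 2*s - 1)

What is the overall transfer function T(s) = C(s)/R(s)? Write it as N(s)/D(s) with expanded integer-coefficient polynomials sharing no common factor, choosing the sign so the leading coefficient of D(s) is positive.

1. combine W3, W4, W5 in series = (3*s + 2)/(2*s^4 + 3*s^3 - 10*s^2 - 19*s - 6)
2. reduce the feedback loop with forward W2 and return (W3*W4*W5) = (2*s^5 - s^4 - 16*s^3 + s^2 + 32*s + 12)/(6*s^5 + 5*s^4 - 36*s^3 - 34*s^2 + 16*s + 8)
3. parallel reduction of W1, [W2/(1+W2*(W3*W4*W5))] - this is the overall T(s), already in the required normalized form

Answer: (-20*s^6 - 8*s^5 + 129*s^4 + 62*s^3 - 104*s^2 - 24*s)/(12*s^6 - 2*s^5 - 82*s^4 + 4*s^3 + 100*s^2 - 16*s - 16)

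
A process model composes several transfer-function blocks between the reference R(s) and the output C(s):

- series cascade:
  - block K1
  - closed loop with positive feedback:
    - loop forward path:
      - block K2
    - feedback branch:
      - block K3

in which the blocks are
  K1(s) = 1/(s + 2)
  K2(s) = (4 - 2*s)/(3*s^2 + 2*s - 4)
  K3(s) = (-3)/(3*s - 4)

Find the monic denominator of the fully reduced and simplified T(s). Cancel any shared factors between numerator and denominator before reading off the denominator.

[1] reduce the feedback loop with forward K2 and return K3 -> (-6*s^2 + 20*s - 16)/(9*s^3 - 6*s^2 - 26*s + 28)
[2] combine K1, [K2/(1-K2*K3)] in series -> (-6*s^2 + 20*s - 16)/(9*s^4 + 12*s^3 - 38*s^2 - 24*s + 56)
No further cancellation is possible in the step-2 result, so that is T(s). Its denominator becomes monic after dividing by the leading coefficient 9.

Therefore the answer is s^4 + 4*s^3/3 - 38*s^2/9 - 8*s/3 + 56/9.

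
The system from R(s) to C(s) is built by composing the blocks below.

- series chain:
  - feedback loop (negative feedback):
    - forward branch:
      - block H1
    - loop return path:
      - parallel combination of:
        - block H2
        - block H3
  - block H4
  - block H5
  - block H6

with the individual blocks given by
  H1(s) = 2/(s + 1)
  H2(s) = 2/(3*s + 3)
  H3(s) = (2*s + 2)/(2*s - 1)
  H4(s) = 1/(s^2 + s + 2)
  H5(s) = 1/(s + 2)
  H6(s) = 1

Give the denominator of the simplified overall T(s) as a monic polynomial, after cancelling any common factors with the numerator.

Reducing step by step:

[1] sum the parallel branches H2, H3 -> (6*s^2 + 16*s + 4)/(6*s^2 + 3*s - 3)
[2] feedback reduction of H1, (H2+H3) -> (12*s^2 + 6*s - 6)/(6*s^3 + 21*s^2 + 32*s + 5)
[3] multiply [H1/(1+H1*(H2+H3))], H4, H5, H6 (series) -> (12*s^2 + 6*s - 6)/(6*s^6 + 39*s^5 + 119*s^4 + 209*s^3 + 227*s^2 + 148*s + 20)
That last expression is T(s), already simplified. Scaling its denominator by 1/6 (the reciprocal of the leading coefficient) yields the monic denominator.

Answer: s^6 + 13*s^5/2 + 119*s^4/6 + 209*s^3/6 + 227*s^2/6 + 74*s/3 + 10/3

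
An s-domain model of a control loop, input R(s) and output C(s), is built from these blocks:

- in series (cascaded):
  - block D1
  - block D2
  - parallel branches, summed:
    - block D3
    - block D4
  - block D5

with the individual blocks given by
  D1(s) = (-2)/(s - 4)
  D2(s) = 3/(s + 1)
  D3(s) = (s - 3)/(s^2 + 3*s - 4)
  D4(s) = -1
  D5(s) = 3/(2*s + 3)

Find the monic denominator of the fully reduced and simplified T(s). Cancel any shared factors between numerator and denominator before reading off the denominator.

Step 1. parallel reduction of D3, D4 gives (-s^2 - 2*s + 1)/(s^2 + 3*s - 4)
Step 2. cascade D1, D2, (D3+D4), D5 gives (18*s^2 + 36*s - 18)/(2*s^5 + 3*s^4 - 34*s^3 - 51*s^2 + 32*s + 48)
No further cancellation is possible in the step-2 result, so that is T(s). Its denominator becomes monic after dividing by the leading coefficient 2.

Hence the answer: s^5 + 3*s^4/2 - 17*s^3 - 51*s^2/2 + 16*s + 24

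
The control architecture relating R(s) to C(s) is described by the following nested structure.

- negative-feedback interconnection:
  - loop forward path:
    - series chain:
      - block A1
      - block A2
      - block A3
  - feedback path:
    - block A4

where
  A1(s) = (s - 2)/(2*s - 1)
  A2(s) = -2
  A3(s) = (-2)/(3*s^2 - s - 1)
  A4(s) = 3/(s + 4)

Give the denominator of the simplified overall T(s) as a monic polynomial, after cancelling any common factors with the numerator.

First reduce the diagram to T(s).

Step 1 - series reduction of A1, A2, A3, giving (4*s - 8)/(6*s^3 - 5*s^2 - s + 1)
Step 2 - close the feedback loop around (A1*A2*A3), A4, giving (4*s^2 + 8*s - 32)/(6*s^4 + 19*s^3 - 21*s^2 + 9*s - 20)
That last expression is T(s), already simplified. Scaling its denominator by 1/6 (the reciprocal of the leading coefficient) yields the monic denominator.

Answer: s^4 + 19*s^3/6 - 7*s^2/2 + 3*s/2 - 10/3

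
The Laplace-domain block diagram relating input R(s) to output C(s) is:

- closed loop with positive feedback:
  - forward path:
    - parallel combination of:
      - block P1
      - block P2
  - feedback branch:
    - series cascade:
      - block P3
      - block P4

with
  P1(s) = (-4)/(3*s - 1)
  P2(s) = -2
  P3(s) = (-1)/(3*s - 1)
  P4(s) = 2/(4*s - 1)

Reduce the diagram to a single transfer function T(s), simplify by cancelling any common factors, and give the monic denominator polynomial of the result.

Answer: s^3 - 11*s^2/12 - s/18 - 5/36

Working:
Step 1. combine P1, P2 in parallel; result (-6*s - 2)/(3*s - 1)
Step 2. series reduction of P3, P4; result (-2)/(12*s^2 - 7*s + 1)
Step 3. collapse the loop ((P1+P2) forward, (P3*P4) return); result (-72*s^3 + 18*s^2 + 8*s - 2)/(36*s^3 - 33*s^2 - 2*s - 5)
T(s) is the step-3 result (common factors already cancelled). Leading coefficient of the denominator: 36. Divide through by 36 for the monic polynomial.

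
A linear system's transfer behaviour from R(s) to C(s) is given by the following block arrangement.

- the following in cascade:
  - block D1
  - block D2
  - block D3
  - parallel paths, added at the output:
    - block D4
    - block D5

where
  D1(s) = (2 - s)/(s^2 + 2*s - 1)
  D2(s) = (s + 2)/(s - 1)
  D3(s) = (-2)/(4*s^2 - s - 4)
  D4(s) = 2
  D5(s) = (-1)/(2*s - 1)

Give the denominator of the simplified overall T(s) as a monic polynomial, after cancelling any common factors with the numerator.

[1] add D4, D5 (parallel) = (4*s - 3)/(2*s - 1)
[2] multiply D1, D2, D3, (D4+D5) (series) = (8*s^3 - 6*s^2 - 32*s + 24)/(8*s^6 + 2*s^5 - 37*s^4 + 23*s^3 + 19*s^2 - 19*s + 4)
The result of step 2 is T(s) in lowest terms. Its denominator has leading coefficient 8; dividing the denominator through by 8 makes it monic.

Therefore the answer is s^6 + s^5/4 - 37*s^4/8 + 23*s^3/8 + 19*s^2/8 - 19*s/8 + 1/2.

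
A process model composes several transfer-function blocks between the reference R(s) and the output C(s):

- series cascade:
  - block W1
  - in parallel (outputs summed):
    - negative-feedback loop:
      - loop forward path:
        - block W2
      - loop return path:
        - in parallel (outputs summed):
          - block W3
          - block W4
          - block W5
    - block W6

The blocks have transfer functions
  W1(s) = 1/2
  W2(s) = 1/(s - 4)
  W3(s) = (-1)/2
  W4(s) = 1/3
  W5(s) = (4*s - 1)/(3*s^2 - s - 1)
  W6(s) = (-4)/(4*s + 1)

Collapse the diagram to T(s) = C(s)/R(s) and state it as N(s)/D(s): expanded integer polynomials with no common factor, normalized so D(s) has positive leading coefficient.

First reduce the diagram to T(s).

Step 1. parallel reduction of W3, W4, W5: (-3*s^2 + 25*s - 5)/(18*s^2 - 6*s - 6)
Step 2. feedback reduction of W2, (W3+W4+W5): (18*s^2 - 6*s - 6)/(18*s^3 - 81*s^2 + 43*s + 19)
Step 3. combine [W2/(1+W2*(W3+W4+W5))], W6 in parallel: (318*s^2 - 202*s - 82)/(72*s^4 - 306*s^3 + 91*s^2 + 119*s + 19)
Step 4. series reduction of W1, ([W2/(1+W2*(W3+W4+W5))]+W6), giving the overall T(s)

Answer: (159*s^2 - 101*s - 41)/(72*s^4 - 306*s^3 + 91*s^2 + 119*s + 19)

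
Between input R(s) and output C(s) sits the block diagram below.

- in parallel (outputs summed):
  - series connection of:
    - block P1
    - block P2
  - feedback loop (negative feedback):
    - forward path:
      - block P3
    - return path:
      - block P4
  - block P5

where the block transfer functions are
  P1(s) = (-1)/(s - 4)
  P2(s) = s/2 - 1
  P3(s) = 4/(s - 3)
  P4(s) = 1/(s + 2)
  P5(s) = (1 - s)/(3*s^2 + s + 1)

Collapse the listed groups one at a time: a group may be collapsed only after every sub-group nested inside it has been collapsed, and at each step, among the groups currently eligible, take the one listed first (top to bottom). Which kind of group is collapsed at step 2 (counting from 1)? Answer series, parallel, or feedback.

(1) cascade P1, P2
(2) collapse the loop (P3 forward, P4 return)
(3) combine (P1*P2), [P3/(1+P3*P4)], P5 in parallel
At step 2 the group reduced is feedback.

Hence the answer: feedback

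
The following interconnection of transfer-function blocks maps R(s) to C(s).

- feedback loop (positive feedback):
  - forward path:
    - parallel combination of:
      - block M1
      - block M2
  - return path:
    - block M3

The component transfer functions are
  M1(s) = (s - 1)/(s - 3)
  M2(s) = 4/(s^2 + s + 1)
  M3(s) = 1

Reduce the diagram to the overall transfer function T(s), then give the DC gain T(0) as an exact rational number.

Step 1 - reduce the parallel group M1, M2; result (s^3 + 4*s - 13)/(s^3 - 2*s^2 - 2*s - 3)
Step 2 - feedback reduction of (M1+M2), M3; result (-s^3 - 4*s + 13)/(2*s^2 + 6*s - 10)
Evaluating the step-2 result (the overall T(s)) at s = 0 gives T(0) = 13/(-10) = -13/10.

Answer: -13/10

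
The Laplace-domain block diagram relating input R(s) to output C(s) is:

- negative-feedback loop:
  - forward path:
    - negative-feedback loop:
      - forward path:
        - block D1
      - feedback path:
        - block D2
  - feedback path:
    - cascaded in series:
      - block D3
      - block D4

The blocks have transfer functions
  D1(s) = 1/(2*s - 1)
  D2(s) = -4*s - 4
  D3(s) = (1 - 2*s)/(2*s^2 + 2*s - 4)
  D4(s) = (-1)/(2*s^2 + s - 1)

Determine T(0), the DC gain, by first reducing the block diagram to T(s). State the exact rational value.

The answer is -4/21.

Reasoning:
1. apply the feedback formula to D1, D2 -> (-1)/(2*s + 5)
2. combine D3, D4 in series -> 1/(2*s^3 + 4*s^2 - 2*s - 4)
3. collapse the loop ([D1/(1+D1*D2)] forward, (D3*D4) return) -> (-2*s^3 - 4*s^2 + 2*s + 4)/(4*s^4 + 18*s^3 + 16*s^2 - 18*s - 21)
DC gain: substitute s = 0 into T(s) from step 3: T(0) = 4/(-21) = -4/21.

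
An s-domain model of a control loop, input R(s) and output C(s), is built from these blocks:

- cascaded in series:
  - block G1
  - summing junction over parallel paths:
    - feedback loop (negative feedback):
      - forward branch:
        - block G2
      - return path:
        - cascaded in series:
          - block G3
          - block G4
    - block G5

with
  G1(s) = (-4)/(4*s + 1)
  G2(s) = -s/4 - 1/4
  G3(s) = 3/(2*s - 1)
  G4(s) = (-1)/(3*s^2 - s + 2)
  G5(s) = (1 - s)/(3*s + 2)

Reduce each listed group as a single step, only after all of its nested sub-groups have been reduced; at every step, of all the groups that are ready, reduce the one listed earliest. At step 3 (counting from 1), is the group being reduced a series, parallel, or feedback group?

[1] reduce the series chain G3, G4
[2] close the feedback loop around G2, (G3*G4)
[3] reduce the parallel group [G2/(1+G2*(G3*G4))], G5
[4] reduce the series chain G1, ([G2/(1+G2*(G3*G4))]+G5)
Step 3: parallel.

Answer: parallel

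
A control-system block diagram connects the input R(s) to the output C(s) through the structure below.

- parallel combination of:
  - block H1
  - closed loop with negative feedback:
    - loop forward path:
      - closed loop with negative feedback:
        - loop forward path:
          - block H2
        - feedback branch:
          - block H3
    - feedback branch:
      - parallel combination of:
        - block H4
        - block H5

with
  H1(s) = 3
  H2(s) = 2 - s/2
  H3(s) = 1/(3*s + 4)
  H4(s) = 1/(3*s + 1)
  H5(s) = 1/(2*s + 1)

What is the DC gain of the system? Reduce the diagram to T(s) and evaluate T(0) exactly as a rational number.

Step 1. collapse the loop (H2 forward, H3 return); result (-3*s^2 + 8*s + 16)/(5*s + 12)
Step 2. add H4, H5 (parallel); result (5*s + 2)/(6*s^2 + 5*s + 1)
Step 3. reduce the feedback loop with forward [H2/(1+H2*H3)] and return (H4+H5); result (-18*s^4 + 33*s^3 + 133*s^2 + 88*s + 16)/(15*s^3 + 131*s^2 + 161*s + 44)
Step 4. reduce the parallel group H1, [[H2/(1+H2*H3)]/(1+[H2/(1+H2*H3)]*(H4+H5))]; result (-18*s^4 + 78*s^3 + 526*s^2 + 571*s + 148)/(15*s^3 + 131*s^2 + 161*s + 44)
DC gain: substitute s = 0 into T(s) from step 4: T(0) = 148/44 = 37/11.

Answer: 37/11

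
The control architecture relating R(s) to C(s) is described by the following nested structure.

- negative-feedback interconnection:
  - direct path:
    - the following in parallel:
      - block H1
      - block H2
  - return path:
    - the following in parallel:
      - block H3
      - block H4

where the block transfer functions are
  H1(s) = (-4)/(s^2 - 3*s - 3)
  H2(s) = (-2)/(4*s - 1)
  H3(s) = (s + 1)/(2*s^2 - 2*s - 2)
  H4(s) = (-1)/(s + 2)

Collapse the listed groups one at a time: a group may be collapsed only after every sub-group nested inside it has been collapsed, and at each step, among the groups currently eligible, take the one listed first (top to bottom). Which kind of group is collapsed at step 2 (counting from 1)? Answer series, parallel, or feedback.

Answer: parallel

Working:
(1) reduce the parallel group H1, H2
(2) sum the parallel branches H3, H4
(3) feedback reduction of (H1+H2), (H3+H4)
At step 2 the group reduced is parallel.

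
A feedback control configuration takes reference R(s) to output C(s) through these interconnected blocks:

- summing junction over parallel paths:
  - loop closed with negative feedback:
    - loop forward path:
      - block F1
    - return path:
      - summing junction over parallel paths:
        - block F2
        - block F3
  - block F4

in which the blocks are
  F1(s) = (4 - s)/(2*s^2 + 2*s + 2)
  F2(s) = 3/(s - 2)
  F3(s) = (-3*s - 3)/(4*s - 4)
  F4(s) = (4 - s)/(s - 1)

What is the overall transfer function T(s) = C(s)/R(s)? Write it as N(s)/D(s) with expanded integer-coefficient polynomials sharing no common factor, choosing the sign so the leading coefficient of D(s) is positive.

(1) combine F2, F3 in parallel = (-3*s^2 + 15*s - 6)/(4*s^2 - 12*s + 8)
(2) close the feedback loop around F1, (F2+F3) = (-4*s^3 + 28*s^2 - 56*s + 32)/(8*s^4 - 13*s^3 - 27*s^2 + 58*s - 8)
(3) sum the parallel branches [F1/(1+F1*(F2+F3))], F4, which is the overall transfer function T(s) = C(s)/R(s) in lowest terms

Hence the answer: (-8*s^5 + 41*s^4 + 7*s^3 - 250*s^2 + 328*s - 64)/(8*s^5 - 21*s^4 - 14*s^3 + 85*s^2 - 66*s + 8)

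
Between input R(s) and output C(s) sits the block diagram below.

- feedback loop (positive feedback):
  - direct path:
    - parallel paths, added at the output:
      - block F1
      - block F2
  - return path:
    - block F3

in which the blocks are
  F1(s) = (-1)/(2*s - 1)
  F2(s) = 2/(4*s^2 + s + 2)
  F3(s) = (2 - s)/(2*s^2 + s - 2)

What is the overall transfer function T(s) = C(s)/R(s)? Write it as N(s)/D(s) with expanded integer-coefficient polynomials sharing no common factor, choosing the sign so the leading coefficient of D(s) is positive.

First reduce the diagram to T(s).

1. sum the parallel branches F1, F2 -> (-4*s^2 + 3*s - 4)/(8*s^3 - 2*s^2 + 3*s - 2)
2. collapse the loop ((F1+F2) forward, F3 return), giving the overall T(s)

Answer: (-8*s^4 + 2*s^3 + 3*s^2 - 10*s + 8)/(16*s^5 + 4*s^4 - 16*s^3 + 14*s^2 - 18*s + 12)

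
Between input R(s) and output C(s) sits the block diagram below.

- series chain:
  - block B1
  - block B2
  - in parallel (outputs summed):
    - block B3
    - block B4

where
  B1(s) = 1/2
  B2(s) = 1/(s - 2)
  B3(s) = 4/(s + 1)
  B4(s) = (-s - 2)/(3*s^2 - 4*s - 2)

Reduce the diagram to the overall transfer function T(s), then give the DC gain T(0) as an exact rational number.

Answer: -5/4

Working:
(1) parallel reduction of B3, B4; result (11*s^2 - 19*s - 10)/(3*s^3 - s^2 - 6*s - 2)
(2) series reduction of B1, B2, (B3+B4); result (11*s^2 - 19*s - 10)/(6*s^4 - 14*s^3 - 8*s^2 + 20*s + 8)
DC gain: substitute s = 0 into T(s) from step 2: T(0) = -10/8 = -5/4.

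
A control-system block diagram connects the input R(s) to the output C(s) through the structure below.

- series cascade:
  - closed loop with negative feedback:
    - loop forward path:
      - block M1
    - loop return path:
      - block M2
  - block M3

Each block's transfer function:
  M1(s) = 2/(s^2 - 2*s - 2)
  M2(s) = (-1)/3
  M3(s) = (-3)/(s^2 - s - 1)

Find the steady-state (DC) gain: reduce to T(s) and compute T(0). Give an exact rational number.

(1) feedback reduction of M1, M2, giving 6/(3*s^2 - 6*s - 8)
(2) reduce the series chain [M1/(1+M1*M2)], M3, giving (-18)/(3*s^4 - 9*s^3 - 5*s^2 + 14*s + 8)
Step 2 gives the overall T(s). Then T(0) = -18/8 = -9/4.

Hence the answer: -9/4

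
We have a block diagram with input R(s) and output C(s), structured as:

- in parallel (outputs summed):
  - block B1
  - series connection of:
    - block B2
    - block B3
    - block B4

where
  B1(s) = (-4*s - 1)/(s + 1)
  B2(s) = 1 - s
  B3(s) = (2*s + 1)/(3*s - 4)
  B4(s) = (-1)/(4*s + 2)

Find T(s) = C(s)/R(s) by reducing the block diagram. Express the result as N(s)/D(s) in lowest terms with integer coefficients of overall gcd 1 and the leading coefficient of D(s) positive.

(1) series reduction of B2, B3, B4 -> (s - 1)/(6*s - 8)
(2) combine B1, (B2*B3*B4) in parallel, giving the overall T(s)

Hence the answer: (-23*s^2 + 26*s + 7)/(6*s^2 - 2*s - 8)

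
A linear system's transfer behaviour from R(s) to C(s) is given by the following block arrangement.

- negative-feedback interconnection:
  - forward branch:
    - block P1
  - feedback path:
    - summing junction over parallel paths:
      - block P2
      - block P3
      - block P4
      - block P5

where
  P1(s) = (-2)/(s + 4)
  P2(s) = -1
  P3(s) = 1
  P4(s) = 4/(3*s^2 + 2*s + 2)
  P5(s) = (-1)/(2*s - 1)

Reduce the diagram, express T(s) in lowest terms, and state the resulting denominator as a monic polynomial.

Step 1 - add P2, P3, P4, P5 (parallel): (-3*s^2 + 6*s - 6)/(6*s^3 + s^2 + 2*s - 2)
Step 2 - reduce the feedback loop with forward P1 and return (P2+P3+P4+P5): (-12*s^3 - 2*s^2 - 4*s + 4)/(6*s^4 + 25*s^3 + 12*s^2 - 6*s + 4)
T(s) is the step-2 result (common factors already cancelled). Leading coefficient of the denominator: 6. Divide through by 6 for the monic polynomial.

Answer: s^4 + 25*s^3/6 + 2*s^2 - s + 2/3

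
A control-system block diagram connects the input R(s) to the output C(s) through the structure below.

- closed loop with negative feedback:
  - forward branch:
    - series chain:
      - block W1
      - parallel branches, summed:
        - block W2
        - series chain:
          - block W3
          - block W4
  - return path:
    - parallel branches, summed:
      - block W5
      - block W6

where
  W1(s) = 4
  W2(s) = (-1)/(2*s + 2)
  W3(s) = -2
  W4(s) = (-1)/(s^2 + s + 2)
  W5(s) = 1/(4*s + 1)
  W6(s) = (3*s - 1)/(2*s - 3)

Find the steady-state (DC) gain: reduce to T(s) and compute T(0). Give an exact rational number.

(1) combine W3, W4 in series, giving 2/(s^2 + s + 2)
(2) parallel reduction of W2, (W3*W4), giving (-s^2 + 3*s + 2)/(2*s^3 + 4*s^2 + 6*s + 4)
(3) multiply W1, (W2+(W3*W4)) (series), giving (-2*s^2 + 6*s + 4)/(s^3 + 2*s^2 + 3*s + 2)
(4) sum the parallel branches W5, W6, giving (12*s^2 + s - 4)/(8*s^2 - 10*s - 3)
(5) close the feedback loop around (W1*(W2+(W3*W4))), (W5+W6), giving (-16*s^4 + 68*s^3 - 22*s^2 - 58*s - 12)/(8*s^5 - 18*s^4 + 71*s^3 + 42*s^2 - 49*s - 22)
The step-5 result is T(s). Setting s = 0: T(0) = -12/(-22) = 6/11.

Hence the answer: 6/11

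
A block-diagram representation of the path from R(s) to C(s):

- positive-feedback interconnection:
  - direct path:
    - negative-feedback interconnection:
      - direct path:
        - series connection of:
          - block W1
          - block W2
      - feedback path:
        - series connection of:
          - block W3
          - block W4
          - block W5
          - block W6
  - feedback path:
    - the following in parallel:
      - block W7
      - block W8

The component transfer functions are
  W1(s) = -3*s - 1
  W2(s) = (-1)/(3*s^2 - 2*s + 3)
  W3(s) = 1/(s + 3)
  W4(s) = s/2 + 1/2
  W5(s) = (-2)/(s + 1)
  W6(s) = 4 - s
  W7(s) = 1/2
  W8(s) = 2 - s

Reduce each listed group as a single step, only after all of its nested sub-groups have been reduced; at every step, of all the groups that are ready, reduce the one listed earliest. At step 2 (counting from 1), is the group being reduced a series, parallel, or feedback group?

[1] cascade W1, W2
[2] reduce the series chain W3, W4, W5, W6
[3] close the feedback loop around (W1*W2), (W3*W4*W5*W6)
[4] reduce the parallel group W7, W8
[5] collapse the loop ([(W1*W2)/(1+(W1*W2)*(W3*W4*W5*W6))] forward, (W7+W8) return)
The group at step 2 is a series group.

Therefore the answer is series.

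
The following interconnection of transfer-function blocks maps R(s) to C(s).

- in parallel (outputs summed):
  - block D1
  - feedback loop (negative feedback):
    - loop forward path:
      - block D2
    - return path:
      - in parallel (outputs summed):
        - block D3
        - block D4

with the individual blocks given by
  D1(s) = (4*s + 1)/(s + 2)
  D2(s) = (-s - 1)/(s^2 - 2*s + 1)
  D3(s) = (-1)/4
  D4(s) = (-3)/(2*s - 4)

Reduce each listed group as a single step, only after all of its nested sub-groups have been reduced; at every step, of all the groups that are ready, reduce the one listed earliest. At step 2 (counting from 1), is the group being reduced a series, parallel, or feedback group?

[1] parallel reduction of D3, D4
[2] collapse the loop (D2 forward, (D3+D4) return)
[3] sum the parallel branches D1, [D2/(1+D2*(D3+D4))]
Step 2 collapses a feedback group.

Answer: feedback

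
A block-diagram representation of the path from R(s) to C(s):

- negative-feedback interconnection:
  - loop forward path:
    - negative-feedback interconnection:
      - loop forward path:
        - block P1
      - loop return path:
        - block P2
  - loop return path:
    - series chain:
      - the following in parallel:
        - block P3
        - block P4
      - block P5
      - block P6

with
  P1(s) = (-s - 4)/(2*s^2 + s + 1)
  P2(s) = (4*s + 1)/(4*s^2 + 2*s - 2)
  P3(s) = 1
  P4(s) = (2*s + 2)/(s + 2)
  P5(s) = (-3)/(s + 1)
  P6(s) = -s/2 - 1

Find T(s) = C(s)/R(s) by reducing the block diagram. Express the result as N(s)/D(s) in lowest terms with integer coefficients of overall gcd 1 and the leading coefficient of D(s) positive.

Answer: (-4*s^3 - 18*s^2 - 6*s + 8)/(8*s^4 - 10*s^3 - 89*s^2 - 65*s + 42)

Working:
Step 1: collapse the loop (P1 forward, P2 return) gives (-4*s^3 - 18*s^2 - 6*s + 8)/(8*s^4 + 8*s^3 - 2*s^2 - 17*s - 6)
Step 2: combine P3, P4 in parallel gives (3*s + 4)/(s + 2)
Step 3: series reduction of (P3+P4), P5, P6 gives (9*s + 12)/(2*s + 2)
Step 4: feedback reduction of [P1/(1+P1*P2)], ((P3+P4)*P5*P6); the result is T(s) itself (integer coefficients, no common factor, positive leading denominator coefficient)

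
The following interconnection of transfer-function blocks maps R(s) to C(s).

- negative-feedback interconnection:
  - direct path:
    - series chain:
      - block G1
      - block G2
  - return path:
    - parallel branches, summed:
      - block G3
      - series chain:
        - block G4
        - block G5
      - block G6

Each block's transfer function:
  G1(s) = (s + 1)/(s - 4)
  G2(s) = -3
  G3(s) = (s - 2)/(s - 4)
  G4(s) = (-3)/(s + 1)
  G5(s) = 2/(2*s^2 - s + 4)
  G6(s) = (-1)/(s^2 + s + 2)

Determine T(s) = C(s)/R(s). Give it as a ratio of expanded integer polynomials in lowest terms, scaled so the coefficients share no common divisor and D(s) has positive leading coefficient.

Reducing step by step:

Step 1. combine G1, G2 in series, giving (-3*s - 3)/(s - 4)
Step 2. reduce the series chain G4, G5, giving (-6)/(2*s^3 + s^2 + 3*s + 4)
Step 3. sum the parallel branches G3, (G4*G5), G6, giving (2*s^6 - s^5 - 6*s^3 + 11*s^2 + 8*s + 48)/(2*s^6 - 5*s^5 - 4*s^4 - 23*s^3 - 26*s^2 - 32*s - 32)
Step 4. feedback reduction of (G1*G2), (G3+(G4*G5)+G6): this yields T(s), and no further normalization is needed

Answer: (6*s^6 - 15*s^5 - 12*s^4 - 69*s^3 - 78*s^2 - 96*s - 96)/(4*s^6 + 12*s^5 - 31*s^4 + 20*s^3 - 71*s^2 + 56*s + 16)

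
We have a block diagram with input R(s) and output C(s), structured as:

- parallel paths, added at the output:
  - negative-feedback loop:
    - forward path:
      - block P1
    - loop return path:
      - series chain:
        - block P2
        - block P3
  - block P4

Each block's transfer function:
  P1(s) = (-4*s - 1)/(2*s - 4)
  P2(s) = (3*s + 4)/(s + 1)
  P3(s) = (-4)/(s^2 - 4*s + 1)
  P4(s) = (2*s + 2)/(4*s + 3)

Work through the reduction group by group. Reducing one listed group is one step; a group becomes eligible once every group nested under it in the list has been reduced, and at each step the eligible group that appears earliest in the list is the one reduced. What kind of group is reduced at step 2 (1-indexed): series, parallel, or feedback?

[1] reduce the series chain P2, P3
[2] collapse the loop (P1 forward, (P2*P3) return)
[3] combine [P1/(1+P1*(P2*P3))], P4 in parallel
So the answer for step 2 is feedback.

Hence the answer: feedback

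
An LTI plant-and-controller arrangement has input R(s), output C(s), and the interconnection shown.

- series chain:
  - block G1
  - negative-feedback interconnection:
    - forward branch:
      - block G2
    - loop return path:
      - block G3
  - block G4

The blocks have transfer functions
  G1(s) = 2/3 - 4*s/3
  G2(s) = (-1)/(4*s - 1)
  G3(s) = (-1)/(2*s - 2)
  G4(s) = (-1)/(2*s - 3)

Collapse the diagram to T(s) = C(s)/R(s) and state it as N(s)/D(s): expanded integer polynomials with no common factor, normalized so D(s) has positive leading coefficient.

1. feedback reduction of G2, G3; result (2 - 2*s)/(8*s^2 - 10*s + 3)
2. multiply G1, [G2/(1+G2*G3)], G4 (series), giving the overall T(s)

Hence the answer: (4 - 4*s)/(24*s^2 - 54*s + 27)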